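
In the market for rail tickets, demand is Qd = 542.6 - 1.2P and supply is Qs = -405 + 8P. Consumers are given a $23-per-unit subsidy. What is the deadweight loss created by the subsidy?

Deadweight loss = $276

Pre-subsidy: 542.6 - 1.2P = -405 + 8P gives P* = 103, Q* = 419.
With the rebate, buyers effectively pay Pb = Ps − 23, where Ps is the price sellers receive.
Demand in terms of Ps becomes Qd = 542.6 − 1.2(Ps − 23) = 570.2 - 1.2Ps. Setting this equal to supply: 570.2 - 1.2Ps = -405 + 8Ps, so Ps = 106.
Buyers pay Pb = 106 − 23 = 83; Q' = -405 + 8·106 = 443.
The subsidy expands output by 443 − 419 = 24 past the efficient level; on those units the gap between marginal cost and willingness to pay runs from 0 up to 23.
DWL = ½ × 23 × 24 = 276.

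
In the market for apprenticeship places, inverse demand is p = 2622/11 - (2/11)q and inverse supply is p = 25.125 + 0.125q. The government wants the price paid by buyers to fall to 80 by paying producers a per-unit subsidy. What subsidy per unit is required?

Required subsidy s = 54 per unit

At a buyer price of 80, quantity demanded is 1311 − 5.5·80 = 871.
Sellers supply 871 only when they receive ps = 25.125 + 0.125·871 = 134.
s = ps − pb = 134 − 80 = 54.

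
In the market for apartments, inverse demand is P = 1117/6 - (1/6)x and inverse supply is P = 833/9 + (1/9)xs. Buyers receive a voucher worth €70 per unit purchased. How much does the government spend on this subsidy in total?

Pre-subsidy: 1117/6 - (1/6)x = 833/9 + (1/9)x gives x* = 337 and P* = 130.
With the rebate, buyers effectively pay Pb = Ps − 70, where Ps is the price sellers receive.
On the curves, Pb = 1117/6 - (1/6)x and Ps = 833/9 + (1/9)x; the wedge Ps − Pb = 70 gives 833/9 + (1/9)x − (1117/6 - (1/6)x) = 70, so x' = 589.
Then Pb = 1117/6 − (1/6)·589 = 88 and Ps = 833/9 + (1/9)·589 = 158.
Government outlay = subsidy × quantity = 70 × 589 = 41230.

Government cost = €41230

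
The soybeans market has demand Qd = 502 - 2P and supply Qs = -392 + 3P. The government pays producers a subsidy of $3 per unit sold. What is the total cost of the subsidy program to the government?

Government cost = $444

Pre-subsidy: 502 - 2P = -392 + 3P gives P* = 178.8, Q* = 144.4.
With the subsidy, sellers receive Ps = Pb + 3 for each unit, where Pb is the price buyers pay.
Supply in terms of Pb becomes Qs = -392 + 3(Pb + 3) = -383 + 3Pb. Setting this equal to demand: 502 - 2Pb = -383 + 3Pb, so Pb = 177.
Sellers receive Ps = 177 + 3 = 180; Q' = 502 − 2·177 = 148.
Government outlay = subsidy × quantity = 3 × 148 = 444.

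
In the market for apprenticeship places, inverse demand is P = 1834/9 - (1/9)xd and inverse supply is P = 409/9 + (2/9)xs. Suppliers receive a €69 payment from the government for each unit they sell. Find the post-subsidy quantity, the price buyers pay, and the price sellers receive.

Pre-subsidy: 1834/9 - (1/9)x = 409/9 + (2/9)x gives x* = 475 and P* = 151.
With the subsidy, sellers receive Ps = Pb + 69 for each unit, where Pb is the price buyers pay.
On the curves, Pb = 1834/9 - (1/9)x and Ps = 409/9 + (2/9)x; the wedge Ps − Pb = 69 gives 409/9 + (2/9)x − (1834/9 - (1/9)x) = 69, so x' = 682.
Then Pb = 1834/9 − (1/9)·682 = 128 and Ps = 409/9 + (2/9)·682 = 197.

x' = 682; buyers pay €128; sellers receive €197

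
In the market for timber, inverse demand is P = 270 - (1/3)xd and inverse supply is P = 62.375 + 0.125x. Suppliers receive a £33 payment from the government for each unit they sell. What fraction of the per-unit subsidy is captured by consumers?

Consumer share = 8/11

Pre-subsidy: 270 - (1/3)x = 62.375 + 0.125x gives x* = 453 and P* = 119.
With the subsidy, sellers receive Ps = Pb + 33 for each unit, where Pb is the price buyers pay.
On the curves, Pb = 270 - (1/3)x and Ps = 62.375 + 0.125x; the wedge Ps − Pb = 33 gives 62.375 + 0.125x − (270 - (1/3)x) = 33, so x' = 525.
Then Pb = 270 − (1/3)·525 = 95 and Ps = 62.375 + 0.125·525 = 128.
Buyers' price falls by P* − Pb = 119 − 95 = 24; sellers' price rises by Ps − P* = 128 − 119 = 9.
So consumers capture 24/33 = 8/11 of each unit of subsidy.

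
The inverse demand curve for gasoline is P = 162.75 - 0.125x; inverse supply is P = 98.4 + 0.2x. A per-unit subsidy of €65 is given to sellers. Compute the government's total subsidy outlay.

Pre-subsidy: 162.75 - 0.125x = 98.4 + 0.2x gives x* = 198 and P* = 138.
With the subsidy, sellers receive Ps = Pb + 65 for each unit, where Pb is the price buyers pay.
On the curves, Pb = 162.75 - 0.125x and Ps = 98.4 + 0.2x; the wedge Ps − Pb = 65 gives 98.4 + 0.2x − (162.75 - 0.125x) = 65, so x' = 398.
Then Pb = 162.75 − 0.125·398 = 113 and Ps = 98.4 + 0.2·398 = 178.
Government outlay = subsidy × quantity = 65 × 398 = 25870.

Government cost = €25870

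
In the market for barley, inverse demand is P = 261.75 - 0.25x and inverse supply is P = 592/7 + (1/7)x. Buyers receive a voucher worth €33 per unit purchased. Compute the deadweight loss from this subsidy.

Deadweight loss = €1386

Pre-subsidy: 261.75 - 0.25x = 592/7 + (1/7)x gives x* = 451 and P* = 149.
With the rebate, buyers effectively pay Pb = Ps − 33, where Ps is the price sellers receive.
On the curves, Pb = 261.75 - 0.25x and Ps = 592/7 + (1/7)x; the wedge Ps − Pb = 33 gives 592/7 + (1/7)x − (261.75 - 0.25x) = 33, so x' = 535.
Then Pb = 261.75 − 0.25·535 = 128 and Ps = 592/7 + (1/7)·535 = 161.
The subsidy expands output by 535 − 451 = 84 past the efficient level; on those units the gap between marginal cost and willingness to pay runs from 0 up to 33.
DWL = ½ × 33 × 84 = 1386.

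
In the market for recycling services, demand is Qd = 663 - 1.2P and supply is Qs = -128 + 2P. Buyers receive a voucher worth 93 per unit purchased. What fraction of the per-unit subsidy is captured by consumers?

Pre-subsidy: 663 - 1.2P = -128 + 2P gives P* = 247.1875, Q* = 366.375.
With the rebate, buyers effectively pay Pb = Ps − 93, where Ps is the price sellers receive.
Demand in terms of Ps becomes Qd = 663 − 1.2(Ps − 93) = 774.6 - 1.2Ps. Setting this equal to supply: 774.6 - 1.2Ps = -128 + 2Ps, so Ps = 282.0625.
Buyers pay Pb = 282.0625 − 93 = 189.0625; Q' = -128 + 2·282.0625 = 436.125.
Buyers' price falls by P* − Pb = 247.1875 − 189.0625 = 58.125; sellers' price rises by Ps − P* = 282.0625 − 247.1875 = 34.875.
So consumers capture 58.125/93 = 0.625 of each unit of subsidy.

Consumer share = 0.625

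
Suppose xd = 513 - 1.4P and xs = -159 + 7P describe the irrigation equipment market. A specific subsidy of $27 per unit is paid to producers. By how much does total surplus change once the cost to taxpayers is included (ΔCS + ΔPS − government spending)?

Pre-subsidy: 513 - 1.4P = -159 + 7P gives P* = 80, x* = 401.
With the subsidy, sellers receive Ps = Pb + 27 for each unit, where Pb is the price buyers pay.
Supply in terms of Pb becomes xs = -159 + 7(Pb + 27) = 30 + 7Pb. Setting this equal to demand: 513 - 1.4Pb = 30 + 7Pb, so Pb = 57.5.
Sellers receive Ps = 57.5 + 27 = 84.5; x' = 513 − 1.4·57.5 = 432.5.
ΔCS = ½(401 + 432.5)(80 − 57.5) = 9376.875; ΔPS = ½(401 + 432.5)(84.5 − 80) = 1875.375.
Government spending = 27 × 432.5 = 11677.5.
Net change = 9376.875 + 1875.375 − 11677.5 = -425.25. The loss equals the DWL triangle ½·27·31.5.

Net change in total surplus = -$425.25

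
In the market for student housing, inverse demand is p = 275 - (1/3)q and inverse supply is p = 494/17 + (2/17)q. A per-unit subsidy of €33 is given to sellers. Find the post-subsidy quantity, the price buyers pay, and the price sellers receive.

Pre-subsidy: 275 - (1/3)q = 494/17 + (2/17)q gives q* = 12543/23 and p* = 2144/23.
With the subsidy, sellers receive ps = pb + 33 for each unit, where pb is the price buyers pay.
On the curves, pb = 275 - (1/3)q and ps = 494/17 + (2/17)q; the wedge ps − pb = 33 gives 494/17 + (2/17)q − (275 - (1/3)q) = 33, so q' = 14226/23.
Then pb = 275 − (1/3)·(14226/23) = 1583/23 and ps = 494/17 + (2/17)·(14226/23) = 2342/23.

q' = 14226/23; buyers pay 1583/23; sellers receive 2342/23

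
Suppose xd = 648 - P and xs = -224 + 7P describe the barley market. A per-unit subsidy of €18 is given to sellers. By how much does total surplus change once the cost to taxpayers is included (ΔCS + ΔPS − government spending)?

Pre-subsidy: 648 - P = -224 + 7P gives P* = 109, x* = 539.
With the subsidy, sellers receive Ps = Pb + 18 for each unit, where Pb is the price buyers pay.
Supply in terms of Pb becomes xs = -224 + 7(Pb + 18) = -98 + 7Pb. Setting this equal to demand: 648 - Pb = -98 + 7Pb, so Pb = 93.25.
Sellers receive Ps = 93.25 + 18 = 111.25; x' = 648 − 1·93.25 = 554.75.
ΔCS = ½(539 + 554.75)(109 − 93.25) = 8613.28125; ΔPS = ½(539 + 554.75)(111.25 − 109) = 1230.46875.
Government spending = 18 × 554.75 = 9985.5.
Net change = 8613.28125 + 1230.46875 − 9985.5 = -141.75. The loss equals the DWL triangle ½·18·15.75.

Net change in total surplus = -€141.75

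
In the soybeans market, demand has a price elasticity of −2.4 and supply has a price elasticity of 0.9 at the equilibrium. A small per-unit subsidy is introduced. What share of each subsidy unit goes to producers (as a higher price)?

Producer share = 8/11

For a small subsidy around the equilibrium, the benefit split depends on the relative slopes, which at a point are proportional to the elasticities.
Buyer share = εs/(εs + |εd|) = 0.9/(0.9 + 2.4) = 3/11; seller share = |εd|/(εs + |εd|) = 8/11.
So producers capture 8/11 of the subsidy.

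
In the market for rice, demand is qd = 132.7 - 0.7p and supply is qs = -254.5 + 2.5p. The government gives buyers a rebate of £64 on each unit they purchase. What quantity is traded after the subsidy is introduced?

q' = 83

Pre-subsidy: 132.7 - 0.7p = -254.5 + 2.5p gives p* = 121, q* = 48.
With the rebate, buyers effectively pay pb = ps − 64, where ps is the price sellers receive.
Demand in terms of ps becomes qd = 132.7 − 0.7(ps − 64) = 177.5 - 0.7ps. Setting this equal to supply: 177.5 - 0.7ps = -254.5 + 2.5ps, so ps = 135.
Buyers pay pb = 135 − 64 = 71; q' = -254.5 + 2.5·135 = 83.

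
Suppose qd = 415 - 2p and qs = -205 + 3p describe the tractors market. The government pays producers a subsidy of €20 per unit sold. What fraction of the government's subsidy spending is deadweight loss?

DWL / government spending = 12/191

Pre-subsidy: 415 - 2p = -205 + 3p gives p* = 124, q* = 167.
With the subsidy, sellers receive ps = pb + 20 for each unit, where pb is the price buyers pay.
Supply in terms of pb becomes qs = -205 + 3(pb + 20) = -145 + 3pb. Setting this equal to demand: 415 - 2pb = -145 + 3pb, so pb = 112.
Sellers receive ps = 112 + 20 = 132; q' = 415 − 2·112 = 191.
ΔCS = ½(167 + 191)(124 − 112) = 2148; ΔPS = ½(167 + 191)(132 − 124) = 1432.
Government spending = 20 × 191 = 3820.
DWL = ½ × 20 × (191 − 167) = 240; fraction = 240 / 3820 = 12/191.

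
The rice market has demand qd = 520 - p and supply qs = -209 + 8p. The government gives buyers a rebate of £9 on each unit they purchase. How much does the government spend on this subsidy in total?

Government cost = £4023

Pre-subsidy: 520 - p = -209 + 8p gives p* = 81, q* = 439.
With the rebate, buyers effectively pay pb = ps − 9, where ps is the price sellers receive.
Demand in terms of ps becomes qd = 520 − 1(ps − 9) = 529 - ps. Setting this equal to supply: 529 - ps = -209 + 8ps, so ps = 82.
Buyers pay pb = 82 − 9 = 73; q' = -209 + 8·82 = 447.
Government outlay = subsidy × quantity = 9 × 447 = 4023.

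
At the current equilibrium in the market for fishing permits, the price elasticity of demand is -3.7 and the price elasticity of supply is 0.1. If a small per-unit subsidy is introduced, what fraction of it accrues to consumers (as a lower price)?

Consumer share = 1/38

For a small subsidy around the equilibrium, the benefit split depends on the relative slopes, which at a point are proportional to the elasticities.
Buyer share = εs/(εs + |εd|) = 0.1/(0.1 + 3.7) = 1/38; seller share = |εd|/(εs + |εd|) = 37/38.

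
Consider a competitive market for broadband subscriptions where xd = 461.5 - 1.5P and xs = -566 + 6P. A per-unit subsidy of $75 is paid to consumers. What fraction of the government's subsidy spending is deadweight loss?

Pre-subsidy: 461.5 - 1.5P = -566 + 6P gives P* = 137, x* = 256.
With the rebate, buyers effectively pay Pb = Ps − 75, where Ps is the price sellers receive.
Demand in terms of Ps becomes xd = 461.5 − 1.5(Ps − 75) = 574 - 1.5Ps. Setting this equal to supply: 574 - 1.5Ps = -566 + 6Ps, so Ps = 152.
Buyers pay Pb = 152 − 75 = 77; x' = -566 + 6·152 = 346.
ΔCS = ½(256 + 346)(137 − 77) = 18060; ΔPS = ½(256 + 346)(152 − 137) = 4515.
Government spending = 75 × 346 = 25950.
DWL = ½ × 75 × (346 − 256) = 3375; fraction = 3375 / 25950 = 45/346.

DWL / government spending = 45/346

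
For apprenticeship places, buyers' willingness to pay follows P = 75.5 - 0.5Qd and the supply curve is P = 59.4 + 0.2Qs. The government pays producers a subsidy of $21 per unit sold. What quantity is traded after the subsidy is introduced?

Pre-subsidy: 75.5 - 0.5Q = 59.4 + 0.2Q gives Q* = 23 and P* = 64.
With the subsidy, sellers receive Ps = Pb + 21 for each unit, where Pb is the price buyers pay.
On the curves, Pb = 75.5 - 0.5Q and Ps = 59.4 + 0.2Q; the wedge Ps − Pb = 21 gives 59.4 + 0.2Q − (75.5 - 0.5Q) = 21, so Q' = 53.
Then Pb = 75.5 − 0.5·53 = 49 and Ps = 59.4 + 0.2·53 = 70.

Q' = 53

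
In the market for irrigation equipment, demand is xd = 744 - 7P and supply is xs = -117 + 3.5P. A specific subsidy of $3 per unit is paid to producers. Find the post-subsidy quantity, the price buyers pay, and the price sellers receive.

Pre-subsidy: 744 - 7P = -117 + 3.5P gives P* = 82, x* = 170.
With the subsidy, sellers receive Ps = Pb + 3 for each unit, where Pb is the price buyers pay.
Supply in terms of Pb becomes xs = -117 + 3.5(Pb + 3) = -106.5 + 3.5Pb. Setting this equal to demand: 744 - 7Pb = -106.5 + 3.5Pb, so Pb = 81.
Sellers receive Ps = 81 + 3 = 84; x' = 744 − 7·81 = 177.

x' = 177; buyers pay $81; sellers receive $84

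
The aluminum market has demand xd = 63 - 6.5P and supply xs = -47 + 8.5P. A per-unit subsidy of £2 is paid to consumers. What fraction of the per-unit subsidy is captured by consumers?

Pre-subsidy: 63 - 6.5P = -47 + 8.5P gives P* = 22/3, x* = 46/3.
With the rebate, buyers effectively pay Pb = Ps − 2, where Ps is the price sellers receive.
Demand in terms of Ps becomes xd = 63 − 6.5(Ps − 2) = 76 - 6.5Ps. Setting this equal to supply: 76 - 6.5Ps = -47 + 8.5Ps, so Ps = 8.2.
Buyers pay Pb = 8.2 − 2 = 6.2; x' = -47 + 8.5·8.2 = 22.7.
Buyers' price falls by P* − Pb = 22/3 − 6.2 = 17/15; sellers' price rises by Ps − P* = 8.2 − 22/3 = 13/15.
So consumers capture (17/15)/2 = 17/30 of each unit of subsidy.

Consumer share = 17/30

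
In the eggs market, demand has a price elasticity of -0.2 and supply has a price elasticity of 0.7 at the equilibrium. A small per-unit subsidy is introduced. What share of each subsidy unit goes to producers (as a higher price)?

Producer share = 2/9

For a small subsidy around the equilibrium, the benefit split depends on the relative slopes, which at a point are proportional to the elasticities.
Buyer share = εs/(εs + |εd|) = 0.7/(0.7 + 0.2) = 7/9; seller share = |εd|/(εs + |εd|) = 2/9.
So producers capture 2/9 of the subsidy.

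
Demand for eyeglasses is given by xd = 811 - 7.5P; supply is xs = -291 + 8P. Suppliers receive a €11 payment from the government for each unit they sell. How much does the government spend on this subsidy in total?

Pre-subsidy: 811 - 7.5P = -291 + 8P gives P* = 2204/31, x* = 8611/31.
With the subsidy, sellers receive Ps = Pb + 11 for each unit, where Pb is the price buyers pay.
Supply in terms of Pb becomes xs = -291 + 8(Pb + 11) = -203 + 8Pb. Setting this equal to demand: 811 - 7.5Pb = -203 + 8Pb, so Pb = 2028/31.
Sellers receive Ps = 2028/31 + 11 = 2369/31; x' = 811 − 7.5·(2028/31) = 9931/31.
Government outlay = subsidy × quantity = 11 × 9931/31 = 109241/31.

Government cost = 109241/31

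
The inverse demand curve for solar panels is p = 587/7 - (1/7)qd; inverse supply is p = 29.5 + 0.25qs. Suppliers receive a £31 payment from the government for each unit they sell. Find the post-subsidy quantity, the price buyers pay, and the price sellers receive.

Pre-subsidy: 587/7 - (1/7)q = 29.5 + 0.25q gives q* = 1522/11 and p* = 705/11.
With the subsidy, sellers receive ps = pb + 31 for each unit, where pb is the price buyers pay.
On the curves, pb = 587/7 - (1/7)q and ps = 29.5 + 0.25q; the wedge ps − pb = 31 gives 29.5 + 0.25q − (587/7 - (1/7)q) = 31, so q' = 2390/11.
Then pb = 587/7 − (1/7)·(2390/11) = 581/11 and ps = 29.5 + 0.25·(2390/11) = 922/11.

q' = 2390/11; buyers pay 581/11; sellers receive 922/11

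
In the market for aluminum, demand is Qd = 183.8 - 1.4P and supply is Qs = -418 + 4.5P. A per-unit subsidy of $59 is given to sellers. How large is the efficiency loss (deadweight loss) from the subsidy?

Deadweight loss = $1858.5

Pre-subsidy: 183.8 - 1.4P = -418 + 4.5P gives P* = 102, Q* = 41.
With the subsidy, sellers receive Ps = Pb + 59 for each unit, where Pb is the price buyers pay.
Supply in terms of Pb becomes Qs = -418 + 4.5(Pb + 59) = -152.5 + 4.5Pb. Setting this equal to demand: 183.8 - 1.4Pb = -152.5 + 4.5Pb, so Pb = 57.
Sellers receive Ps = 57 + 59 = 116; Q' = 183.8 − 1.4·57 = 104.
The subsidy expands output by 104 − 41 = 63 past the efficient level; on those units the gap between marginal cost and willingness to pay runs from 0 up to 59.
DWL = ½ × 59 × 63 = 1858.5.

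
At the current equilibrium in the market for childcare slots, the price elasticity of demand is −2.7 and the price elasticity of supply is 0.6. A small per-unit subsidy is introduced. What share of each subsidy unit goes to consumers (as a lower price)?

Consumer share = 2/11

For a small subsidy around the equilibrium, the benefit split depends on the relative slopes, which at a point are proportional to the elasticities.
Buyer share = εs/(εs + |εd|) = 0.6/(0.6 + 2.7) = 2/11; seller share = |εd|/(εs + |εd|) = 9/11.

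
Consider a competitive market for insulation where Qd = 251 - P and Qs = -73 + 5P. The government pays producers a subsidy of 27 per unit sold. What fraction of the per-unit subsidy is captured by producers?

Producer share = 1/6

Pre-subsidy: 251 - P = -73 + 5P gives P* = 54, Q* = 197.
With the subsidy, sellers receive Ps = Pb + 27 for each unit, where Pb is the price buyers pay.
Supply in terms of Pb becomes Qs = -73 + 5(Pb + 27) = 62 + 5Pb. Setting this equal to demand: 251 - Pb = 62 + 5Pb, so Pb = 31.5.
Sellers receive Ps = 31.5 + 27 = 58.5; Q' = 251 − 1·31.5 = 219.5.
Buyers' price falls by P* − Pb = 54 − 31.5 = 22.5; sellers' price rises by Ps − P* = 58.5 − 54 = 4.5.
So producers capture 4.5/27 = 1/6 of each unit of subsidy.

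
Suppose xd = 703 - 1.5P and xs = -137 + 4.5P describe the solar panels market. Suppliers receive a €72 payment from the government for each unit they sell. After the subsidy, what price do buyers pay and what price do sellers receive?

Pre-subsidy: 703 - 1.5P = -137 + 4.5P gives P* = 140, x* = 493.
With the subsidy, sellers receive Ps = Pb + 72 for each unit, where Pb is the price buyers pay.
Supply in terms of Pb becomes xs = -137 + 4.5(Pb + 72) = 187 + 4.5Pb. Setting this equal to demand: 703 - 1.5Pb = 187 + 4.5Pb, so Pb = 86.
Sellers receive Ps = 86 + 72 = 158; x' = 703 − 1.5·86 = 574.

Buyers pay €86; sellers receive €158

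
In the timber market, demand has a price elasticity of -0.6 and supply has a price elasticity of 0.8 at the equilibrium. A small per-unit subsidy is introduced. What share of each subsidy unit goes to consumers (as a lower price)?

For a small subsidy around the equilibrium, the benefit split depends on the relative slopes, which at a point are proportional to the elasticities.
Buyer share = εs/(εs + |εd|) = 0.8/(0.8 + 0.6) = 4/7; seller share = |εd|/(εs + |εd|) = 3/7.

Consumer share = 4/7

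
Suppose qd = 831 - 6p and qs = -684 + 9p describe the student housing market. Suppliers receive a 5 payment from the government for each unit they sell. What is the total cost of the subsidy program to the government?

Pre-subsidy: 831 - 6p = -684 + 9p gives p* = 101, q* = 225.
With the subsidy, sellers receive ps = pb + 5 for each unit, where pb is the price buyers pay.
Supply in terms of pb becomes qs = -684 + 9(pb + 5) = -639 + 9pb. Setting this equal to demand: 831 - 6pb = -639 + 9pb, so pb = 98.
Sellers receive ps = 98 + 5 = 103; q' = 831 − 6·98 = 243.
Government outlay = subsidy × quantity = 5 × 243 = 1215.

Government cost = 1215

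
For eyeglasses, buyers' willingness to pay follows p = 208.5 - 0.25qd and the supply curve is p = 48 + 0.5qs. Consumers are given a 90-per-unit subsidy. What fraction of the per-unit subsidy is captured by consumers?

Consumer share = 1/3

Pre-subsidy: 208.5 - 0.25q = 48 + 0.5q gives q* = 214 and p* = 155.
With the rebate, buyers effectively pay pb = ps − 90, where ps is the price sellers receive.
On the curves, pb = 208.5 - 0.25q and ps = 48 + 0.5q; the wedge ps − pb = 90 gives 48 + 0.5q − (208.5 - 0.25q) = 90, so q' = 334.
Then pb = 208.5 − 0.25·334 = 125 and ps = 48 + 0.5·334 = 215.
Buyers' price falls by p* − pb = 155 − 125 = 30; sellers' price rises by ps − p* = 215 − 155 = 60.
So consumers capture 30/90 = 1/3 of each unit of subsidy.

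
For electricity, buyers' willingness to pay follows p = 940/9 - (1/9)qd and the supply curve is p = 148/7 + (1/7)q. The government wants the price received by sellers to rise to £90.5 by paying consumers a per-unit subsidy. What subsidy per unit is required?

Required subsidy s = £40 per unit

At a seller price of 90.5, quantity supplied is -148 + 7·90.5 = 485.5.
Buyers absorb 485.5 only when they pay pb = 940/9 − (1/9)·485.5 = 50.5.
s = ps − pb = 90.5 − 50.5 = 40.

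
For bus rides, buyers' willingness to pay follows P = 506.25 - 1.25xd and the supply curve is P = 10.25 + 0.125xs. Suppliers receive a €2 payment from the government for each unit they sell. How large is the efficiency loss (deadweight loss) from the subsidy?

Pre-subsidy: 506.25 - 1.25x = 10.25 + 0.125x gives x* = 3968/11 and P* = 2435/44.
With the subsidy, sellers receive Ps = Pb + 2 for each unit, where Pb is the price buyers pay.
On the curves, Pb = 506.25 - 1.25x and Ps = 10.25 + 0.125x; the wedge Ps − Pb = 2 gives 10.25 + 0.125x − (506.25 - 1.25x) = 2, so x' = 3984/11.
Then Pb = 506.25 − 1.25·(3984/11) = 2355/44 and Ps = 10.25 + 0.125·(3984/11) = 2443/44.
The subsidy expands output by 3984/11 − 3968/11 = 16/11 past the efficient level; on those units the gap between marginal cost and willingness to pay runs from 0 up to 2.
DWL = ½ × 2 × 16/11 = 16/11.

Deadweight loss = 16/11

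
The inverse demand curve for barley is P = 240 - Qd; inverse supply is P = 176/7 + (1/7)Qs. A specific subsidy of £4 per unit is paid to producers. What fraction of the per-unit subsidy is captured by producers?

Pre-subsidy: 240 - Q = 176/7 + (1/7)Q gives Q* = 188 and P* = 52.
With the subsidy, sellers receive Ps = Pb + 4 for each unit, where Pb is the price buyers pay.
On the curves, Pb = 240 - Q and Ps = 176/7 + (1/7)Q; the wedge Ps − Pb = 4 gives 176/7 + (1/7)Q − (240 - Q) = 4, so Q' = 191.5.
Then Pb = 240 − 1·191.5 = 48.5 and Ps = 176/7 + (1/7)·191.5 = 52.5.
Buyers' price falls by P* − Pb = 52 − 48.5 = 3.5; sellers' price rises by Ps − P* = 52.5 − 52 = 0.5.
So producers capture 0.5/4 = 0.125 of each unit of subsidy.

Producer share = 0.125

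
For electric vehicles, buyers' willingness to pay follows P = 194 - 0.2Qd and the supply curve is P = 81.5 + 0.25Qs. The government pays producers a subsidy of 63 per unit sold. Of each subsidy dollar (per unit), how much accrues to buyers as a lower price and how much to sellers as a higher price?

Buyers gain 28 per unit; sellers gain 35 per unit

Pre-subsidy: 194 - 0.2Q = 81.5 + 0.25Q gives Q* = 250 and P* = 144.
With the subsidy, sellers receive Ps = Pb + 63 for each unit, where Pb is the price buyers pay.
On the curves, Pb = 194 - 0.2Q and Ps = 81.5 + 0.25Q; the wedge Ps − Pb = 63 gives 81.5 + 0.25Q − (194 - 0.2Q) = 63, so Q' = 390.
Then Pb = 194 − 0.2·390 = 116 and Ps = 81.5 + 0.25·390 = 179.
Buyers' price falls by P* − Pb = 144 − 116 = 28; sellers' price rises by Ps − P* = 179 − 144 = 35.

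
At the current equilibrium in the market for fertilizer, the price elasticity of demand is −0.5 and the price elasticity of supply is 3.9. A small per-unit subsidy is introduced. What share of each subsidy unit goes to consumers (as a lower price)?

Consumer share = 39/44

For a small subsidy around the equilibrium, the benefit split depends on the relative slopes, which at a point are proportional to the elasticities.
Buyer share = εs/(εs + |εd|) = 3.9/(3.9 + 0.5) = 39/44; seller share = |εd|/(εs + |εd|) = 5/44.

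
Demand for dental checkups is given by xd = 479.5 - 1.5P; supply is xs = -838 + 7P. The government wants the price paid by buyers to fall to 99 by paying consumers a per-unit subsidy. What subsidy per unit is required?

Required subsidy s = 68 per unit

At a buyer price of 99, quantity demanded is 479.5 − 1.5·99 = 331.
Sellers supply 331 only when they receive Ps with -838 + 7·Ps = 331, i.e. Ps = 167.
s = Ps − Pb = 167 − 99 = 68.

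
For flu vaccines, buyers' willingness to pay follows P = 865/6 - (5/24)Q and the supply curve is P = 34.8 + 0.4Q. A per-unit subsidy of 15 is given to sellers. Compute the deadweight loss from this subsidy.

Deadweight loss = 13500/73

Pre-subsidy: 865/6 - (5/24)Q = 34.8 + 0.4Q gives Q* = 13124/73 and P* = 7790/73.
With the subsidy, sellers receive Ps = Pb + 15 for each unit, where Pb is the price buyers pay.
On the curves, Pb = 865/6 - (5/24)Q and Ps = 34.8 + 0.4Q; the wedge Ps − Pb = 15 gives 34.8 + 0.4Q − (865/6 - (5/24)Q) = 15, so Q' = 14924/73.
Then Pb = 865/6 − (5/24)·(14924/73) = 7415/73 and Ps = 34.8 + 0.4·(14924/73) = 8510/73.
The subsidy expands output by 14924/73 − 13124/73 = 1800/73 past the efficient level; on those units the gap between marginal cost and willingness to pay runs from 0 up to 15.
DWL = ½ × 15 × 1800/73 = 13500/73.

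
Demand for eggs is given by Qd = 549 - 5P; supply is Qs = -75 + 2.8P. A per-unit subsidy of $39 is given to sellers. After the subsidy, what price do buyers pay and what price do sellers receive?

Buyers pay $66; sellers receive $105

Pre-subsidy: 549 - 5P = -75 + 2.8P gives P* = 80, Q* = 149.
With the subsidy, sellers receive Ps = Pb + 39 for each unit, where Pb is the price buyers pay.
Supply in terms of Pb becomes Qs = -75 + 2.8(Pb + 39) = 34.2 + 2.8Pb. Setting this equal to demand: 549 - 5Pb = 34.2 + 2.8Pb, so Pb = 66.
Sellers receive Ps = 66 + 39 = 105; Q' = 549 − 5·66 = 219.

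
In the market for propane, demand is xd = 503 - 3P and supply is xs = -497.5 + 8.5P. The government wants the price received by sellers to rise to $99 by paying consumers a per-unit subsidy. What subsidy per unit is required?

At a seller price of 99, quantity supplied is -497.5 + 8.5·99 = 344.
Buyers absorb 344 only when they pay Pb with 503 − 3·Pb = 344, i.e. Pb = 53.
s = Ps − Pb = 99 − 53 = 46.

Required subsidy s = $46 per unit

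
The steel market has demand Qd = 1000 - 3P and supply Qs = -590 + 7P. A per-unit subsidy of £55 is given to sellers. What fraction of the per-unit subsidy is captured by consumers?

Consumer share = 0.7

Pre-subsidy: 1000 - 3P = -590 + 7P gives P* = 159, Q* = 523.
With the subsidy, sellers receive Ps = Pb + 55 for each unit, where Pb is the price buyers pay.
Supply in terms of Pb becomes Qs = -590 + 7(Pb + 55) = -205 + 7Pb. Setting this equal to demand: 1000 - 3Pb = -205 + 7Pb, so Pb = 120.5.
Sellers receive Ps = 120.5 + 55 = 175.5; Q' = 1000 − 3·120.5 = 638.5.
Buyers' price falls by P* − Pb = 159 − 120.5 = 38.5; sellers' price rises by Ps − P* = 175.5 − 159 = 16.5.
So consumers capture 38.5/55 = 0.7 of each unit of subsidy.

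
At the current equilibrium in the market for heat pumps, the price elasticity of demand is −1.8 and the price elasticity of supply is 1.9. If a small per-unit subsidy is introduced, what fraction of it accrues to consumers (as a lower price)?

For a small subsidy around the equilibrium, the benefit split depends on the relative slopes, which at a point are proportional to the elasticities.
Buyer share = εs/(εs + |εd|) = 1.9/(1.9 + 1.8) = 19/37; seller share = |εd|/(εs + |εd|) = 18/37.

Consumer share = 19/37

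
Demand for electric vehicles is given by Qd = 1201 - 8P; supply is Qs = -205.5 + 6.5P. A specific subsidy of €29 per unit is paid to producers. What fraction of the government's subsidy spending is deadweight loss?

Pre-subsidy: 1201 - 8P = -205.5 + 6.5P gives P* = 97, Q* = 425.
With the subsidy, sellers receive Ps = Pb + 29 for each unit, where Pb is the price buyers pay.
Supply in terms of Pb becomes Qs = -205.5 + 6.5(Pb + 29) = -17 + 6.5Pb. Setting this equal to demand: 1201 - 8Pb = -17 + 6.5Pb, so Pb = 84.
Sellers receive Ps = 84 + 29 = 113; Q' = 1201 − 8·84 = 529.
ΔCS = ½(425 + 529)(97 − 84) = 6201; ΔPS = ½(425 + 529)(113 − 97) = 7632.
Government spending = 29 × 529 = 15341.
DWL = ½ × 29 × (529 − 425) = 1508; fraction = 1508 / 15341 = 52/529.

DWL / government spending = 52/529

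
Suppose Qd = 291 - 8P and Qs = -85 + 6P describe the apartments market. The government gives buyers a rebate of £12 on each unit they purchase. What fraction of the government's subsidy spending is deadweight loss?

Pre-subsidy: 291 - 8P = -85 + 6P gives P* = 188/7, Q* = 533/7.
With the rebate, buyers effectively pay Pb = Ps − 12, where Ps is the price sellers receive.
Demand in terms of Ps becomes Qd = 291 − 8(Ps − 12) = 387 - 8Ps. Setting this equal to supply: 387 - 8Ps = -85 + 6Ps, so Ps = 236/7.
Buyers pay Pb = 236/7 − 12 = 152/7; Q' = -85 + 6·(236/7) = 821/7.
ΔCS = ½(533/7 + 821/7)(188/7 − 152/7) = 24372/49; ΔPS = ½(533/7 + 821/7)(236/7 − 188/7) = 32496/49.
Government spending = 12 × 821/7 = 9852/7.
DWL = ½ × 12 × (821/7 − 533/7) = 1728/7; fraction = (1728/7) / (9852/7) = 144/821.

DWL / government spending = 144/821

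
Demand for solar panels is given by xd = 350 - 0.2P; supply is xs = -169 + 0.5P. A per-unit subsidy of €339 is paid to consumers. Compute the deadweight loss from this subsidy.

Pre-subsidy: 350 - 0.2P = -169 + 0.5P gives P* = 5190/7, x* = 1412/7.
With the rebate, buyers effectively pay Pb = Ps − 339, where Ps is the price sellers receive.
Demand in terms of Ps becomes xd = 350 − 0.2(Ps − 339) = 417.8 - 0.2Ps. Setting this equal to supply: 417.8 - 0.2Ps = -169 + 0.5Ps, so Ps = 5868/7.
Buyers pay Pb = 5868/7 − 339 = 3495/7; x' = -169 + 0.5·(5868/7) = 1751/7.
The subsidy expands output by 1751/7 − 1412/7 = 339/7 past the efficient level; on those units the gap between marginal cost and willingness to pay runs from 0 up to 339.
DWL = ½ × 339 × 339/7 = 114921/14.

Deadweight loss = 114921/14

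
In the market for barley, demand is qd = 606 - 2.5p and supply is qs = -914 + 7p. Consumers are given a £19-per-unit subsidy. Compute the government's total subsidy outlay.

Pre-subsidy: 606 - 2.5p = -914 + 7p gives p* = 160, q* = 206.
With the rebate, buyers effectively pay pb = ps − 19, where ps is the price sellers receive.
Demand in terms of ps becomes qd = 606 − 2.5(ps − 19) = 653.5 - 2.5ps. Setting this equal to supply: 653.5 - 2.5ps = -914 + 7ps, so ps = 165.
Buyers pay pb = 165 − 19 = 146; q' = -914 + 7·165 = 241.
Government outlay = subsidy × quantity = 19 × 241 = 4579.

Government cost = £4579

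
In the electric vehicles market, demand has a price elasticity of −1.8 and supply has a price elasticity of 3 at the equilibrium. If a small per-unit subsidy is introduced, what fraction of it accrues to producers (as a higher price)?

Producer share = 0.375

For a small subsidy around the equilibrium, the benefit split depends on the relative slopes, which at a point are proportional to the elasticities.
Buyer share = εs/(εs + |εd|) = 3/(3 + 1.8) = 0.625; seller share = |εd|/(εs + |εd|) = 0.375.
So producers capture 0.375 of the subsidy.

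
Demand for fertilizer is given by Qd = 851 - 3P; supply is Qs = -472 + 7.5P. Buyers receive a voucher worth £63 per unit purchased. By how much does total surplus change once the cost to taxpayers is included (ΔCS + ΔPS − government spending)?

Pre-subsidy: 851 - 3P = -472 + 7.5P gives P* = 126, Q* = 473.
With the rebate, buyers effectively pay Pb = Ps − 63, where Ps is the price sellers receive.
Demand in terms of Ps becomes Qd = 851 − 3(Ps − 63) = 1040 - 3Ps. Setting this equal to supply: 1040 - 3Ps = -472 + 7.5Ps, so Ps = 144.
Buyers pay Pb = 144 − 63 = 81; Q' = -472 + 7.5·144 = 608.
ΔCS = ½(473 + 608)(126 − 81) = 24322.5; ΔPS = ½(473 + 608)(144 − 126) = 9729.
Government spending = 63 × 608 = 38304.
Net change = 24322.5 + 9729 − 38304 = -4252.5. The loss equals the DWL triangle ½·63·135.

Net change in total surplus = -£4252.5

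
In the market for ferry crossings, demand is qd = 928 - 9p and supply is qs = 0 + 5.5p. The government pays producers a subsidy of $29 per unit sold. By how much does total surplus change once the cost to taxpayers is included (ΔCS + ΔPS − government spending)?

Net change in total surplus = -$1435.5

Pre-subsidy: 928 - 9p = 0 + 5.5p gives p* = 64, q* = 352.
With the subsidy, sellers receive ps = pb + 29 for each unit, where pb is the price buyers pay.
Supply in terms of pb becomes qs = 0 + 5.5(pb + 29) = 159.5 + 5.5pb. Setting this equal to demand: 928 - 9pb = 159.5 + 5.5pb, so pb = 53.
Sellers receive ps = 53 + 29 = 82; q' = 928 − 9·53 = 451.
ΔCS = ½(352 + 451)(64 − 53) = 4416.5; ΔPS = ½(352 + 451)(82 − 64) = 7227.
Government spending = 29 × 451 = 13079.
Net change = 4416.5 + 7227 − 13079 = -1435.5. The loss equals the DWL triangle ½·29·99.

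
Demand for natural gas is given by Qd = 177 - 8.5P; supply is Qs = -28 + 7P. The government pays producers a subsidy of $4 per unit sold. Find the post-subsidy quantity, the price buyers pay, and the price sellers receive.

Q' = 2478/31; buyers pay 354/31; sellers receive 478/31

Pre-subsidy: 177 - 8.5P = -28 + 7P gives P* = 410/31, Q* = 2002/31.
With the subsidy, sellers receive Ps = Pb + 4 for each unit, where Pb is the price buyers pay.
Supply in terms of Pb becomes Qs = -28 + 7(Pb + 4) = 0 + 7Pb. Setting this equal to demand: 177 - 8.5Pb = 0 + 7Pb, so Pb = 354/31.
Sellers receive Ps = 354/31 + 4 = 478/31; Q' = 177 − 8.5·(354/31) = 2478/31.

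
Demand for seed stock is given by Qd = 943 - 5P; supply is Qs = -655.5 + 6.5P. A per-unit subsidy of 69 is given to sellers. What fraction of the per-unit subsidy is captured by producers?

Producer share = 10/23

Pre-subsidy: 943 - 5P = -655.5 + 6.5P gives P* = 139, Q* = 248.
With the subsidy, sellers receive Ps = Pb + 69 for each unit, where Pb is the price buyers pay.
Supply in terms of Pb becomes Qs = -655.5 + 6.5(Pb + 69) = -207 + 6.5Pb. Setting this equal to demand: 943 - 5Pb = -207 + 6.5Pb, so Pb = 100.
Sellers receive Ps = 100 + 69 = 169; Q' = 943 − 5·100 = 443.
Buyers' price falls by P* − Pb = 139 − 100 = 39; sellers' price rises by Ps − P* = 169 − 139 = 30.
So producers capture 30/69 = 10/23 of each unit of subsidy.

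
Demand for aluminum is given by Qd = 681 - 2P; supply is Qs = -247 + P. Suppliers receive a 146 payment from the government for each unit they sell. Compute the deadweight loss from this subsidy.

Pre-subsidy: 681 - 2P = -247 + P gives P* = 928/3, Q* = 187/3.
With the subsidy, sellers receive Ps = Pb + 146 for each unit, where Pb is the price buyers pay.
Supply in terms of Pb becomes Qs = -247 + 1(Pb + 146) = -101 + Pb. Setting this equal to demand: 681 - 2Pb = -101 + Pb, so Pb = 782/3.
Sellers receive Ps = 782/3 + 146 = 1220/3; Q' = 681 − 2·(782/3) = 479/3.
The subsidy expands output by 479/3 − 187/3 = 292/3 past the efficient level; on those units the gap between marginal cost and willingness to pay runs from 0 up to 146.
DWL = ½ × 146 × 292/3 = 21316/3.

Deadweight loss = 21316/3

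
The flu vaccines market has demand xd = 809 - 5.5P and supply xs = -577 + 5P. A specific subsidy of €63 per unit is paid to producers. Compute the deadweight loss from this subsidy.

Deadweight loss = €5197.5

Pre-subsidy: 809 - 5.5P = -577 + 5P gives P* = 132, x* = 83.
With the subsidy, sellers receive Ps = Pb + 63 for each unit, where Pb is the price buyers pay.
Supply in terms of Pb becomes xs = -577 + 5(Pb + 63) = -262 + 5Pb. Setting this equal to demand: 809 - 5.5Pb = -262 + 5Pb, so Pb = 102.
Sellers receive Ps = 102 + 63 = 165; x' = 809 − 5.5·102 = 248.
The subsidy expands output by 248 − 83 = 165 past the efficient level; on those units the gap between marginal cost and willingness to pay runs from 0 up to 63.
DWL = ½ × 63 × 165 = 5197.5.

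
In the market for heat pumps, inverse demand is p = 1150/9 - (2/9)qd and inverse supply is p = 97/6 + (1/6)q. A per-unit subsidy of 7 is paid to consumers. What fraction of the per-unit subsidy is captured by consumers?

Pre-subsidy: 1150/9 - (2/9)q = 97/6 + (1/6)q gives q* = 287 and p* = 64.
With the rebate, buyers effectively pay pb = ps − 7, where ps is the price sellers receive.
On the curves, pb = 1150/9 - (2/9)q and ps = 97/6 + (1/6)q; the wedge ps − pb = 7 gives 97/6 + (1/6)q − (1150/9 - (2/9)q) = 7, so q' = 305.
Then pb = 1150/9 − (2/9)·305 = 60 and ps = 97/6 + (1/6)·305 = 67.
Buyers' price falls by p* − pb = 64 − 60 = 4; sellers' price rises by ps − p* = 67 − 64 = 3.
So consumers capture 4/7 = 4/7 of each unit of subsidy.

Consumer share = 4/7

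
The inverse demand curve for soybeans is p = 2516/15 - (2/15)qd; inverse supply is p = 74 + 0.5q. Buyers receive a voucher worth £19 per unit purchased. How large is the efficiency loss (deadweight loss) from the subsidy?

Deadweight loss = £285

Pre-subsidy: 2516/15 - (2/15)q = 74 + 0.5q gives q* = 148 and p* = 148.
With the rebate, buyers effectively pay pb = ps − 19, where ps is the price sellers receive.
On the curves, pb = 2516/15 - (2/15)q and ps = 74 + 0.5q; the wedge ps − pb = 19 gives 74 + 0.5q − (2516/15 - (2/15)q) = 19, so q' = 178.
Then pb = 2516/15 − (2/15)·178 = 144 and ps = 74 + 0.5·178 = 163.
The subsidy expands output by 178 − 148 = 30 past the efficient level; on those units the gap between marginal cost and willingness to pay runs from 0 up to 19.
DWL = ½ × 19 × 30 = 285.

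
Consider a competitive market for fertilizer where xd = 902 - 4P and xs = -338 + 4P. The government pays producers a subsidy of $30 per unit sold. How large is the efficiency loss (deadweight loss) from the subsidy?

Deadweight loss = $900

Pre-subsidy: 902 - 4P = -338 + 4P gives P* = 155, x* = 282.
With the subsidy, sellers receive Ps = Pb + 30 for each unit, where Pb is the price buyers pay.
Supply in terms of Pb becomes xs = -338 + 4(Pb + 30) = -218 + 4Pb. Setting this equal to demand: 902 - 4Pb = -218 + 4Pb, so Pb = 140.
Sellers receive Ps = 140 + 30 = 170; x' = 902 − 4·140 = 342.
The subsidy expands output by 342 − 282 = 60 past the efficient level; on those units the gap between marginal cost and willingness to pay runs from 0 up to 30.
DWL = ½ × 30 × 60 = 900.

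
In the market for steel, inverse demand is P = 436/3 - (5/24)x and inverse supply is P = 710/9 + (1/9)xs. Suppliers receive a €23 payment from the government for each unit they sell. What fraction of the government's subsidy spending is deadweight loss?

DWL / government spending = 9/70

Pre-subsidy: 436/3 - (5/24)x = 710/9 + (1/9)x gives x* = 208 and P* = 102.
With the subsidy, sellers receive Ps = Pb + 23 for each unit, where Pb is the price buyers pay.
On the curves, Pb = 436/3 - (5/24)x and Ps = 710/9 + (1/9)x; the wedge Ps − Pb = 23 gives 710/9 + (1/9)x − (436/3 - (5/24)x) = 23, so x' = 280.
Then Pb = 436/3 − (5/24)·280 = 87 and Ps = 710/9 + (1/9)·280 = 110.
ΔCS = ½(208 + 280)(102 − 87) = 3660; ΔPS = ½(208 + 280)(110 − 102) = 1952.
Government spending = 23 × 280 = 6440.
DWL = ½ × 23 × (280 − 208) = 828; fraction = 828 / 6440 = 9/70.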